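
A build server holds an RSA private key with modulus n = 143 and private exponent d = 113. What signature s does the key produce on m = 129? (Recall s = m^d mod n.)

116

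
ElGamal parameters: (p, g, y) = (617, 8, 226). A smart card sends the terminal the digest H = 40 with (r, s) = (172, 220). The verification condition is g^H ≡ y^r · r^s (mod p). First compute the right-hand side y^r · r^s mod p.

Squares mod 617: 226^1≡226, 226^2≡482, 226^4≡332, 226^8≡398, 226^16≡452, 226^32≡77, 226^64≡376, 226^128≡83
172 = 128 + 32 + 8 + 4, so 226^172 ≡ 83·77·398·332 ≡ 63 (mod 617)
Squares mod 617: 172^1≡172, 172^2≡585, 172^4≡407, 172^8≡293, 172^16≡86, 172^32≡609, 172^64≡64, 172^128≡394
220 = 128 + 64 + 16 + 8 + 4, so 172^220 ≡ 394·64·86·293·407 ≡ 420 (mod 617)
y^r · r^s ≡ 63·420 = 26460 ≡ 546 (mod 617)

546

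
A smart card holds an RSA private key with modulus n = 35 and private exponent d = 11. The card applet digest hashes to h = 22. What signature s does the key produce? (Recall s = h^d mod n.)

8

h^2 ≡ 22^2 = 484 ≡ 29
h^4 ≡ 29^2 = 841 ≡ 1
h^8 ≡ 1^2 = 1
11 = 8 + 2 + 1, so h^11 ≡ 1·29·22 ≡ 8 (mod 35)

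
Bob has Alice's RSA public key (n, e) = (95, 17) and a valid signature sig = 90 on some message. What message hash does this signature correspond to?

15

sig^2 ≡ 90^2 = 8100 ≡ 25
sig^4 ≡ 25^2 = 625 ≡ 55
sig^8 ≡ 55^2 = 3025 ≡ 80
sig^16 ≡ 80^2 = 6400 ≡ 35
17 = 16 + 1, so sig^17 ≡ 35·90 ≡ 15 (mod 95)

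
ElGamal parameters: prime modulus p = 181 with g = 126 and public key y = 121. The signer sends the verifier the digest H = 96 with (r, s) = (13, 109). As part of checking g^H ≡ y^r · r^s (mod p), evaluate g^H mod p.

29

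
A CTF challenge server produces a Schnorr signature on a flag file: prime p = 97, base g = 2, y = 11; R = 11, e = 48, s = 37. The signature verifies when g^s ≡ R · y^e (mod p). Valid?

g^s mod p:
2^2 = 4
2^4 ≡ 4^2 = 16
2^8 ≡ 16^2 = 256 ≡ 62
2^16 ≡ 62^2 = 3844 ≡ 61
2^32 ≡ 61^2 = 3721 ≡ 35
37 = 32 + 4 + 1, so 2^37 ≡ 35·16·2 ≡ 53 (mod 97)
R · y^e mod p:
11^2 = 121 ≡ 24
11^4 ≡ 24^2 = 576 ≡ 91
11^8 ≡ 91^2 = 8281 ≡ 36
11^16 ≡ 36^2 = 1296 ≡ 35
11^32 ≡ 35^2 = 1225 ≡ 61
48 = 32 + 16, so 11^48 ≡ 61·35 ≡ 1 (mod 97)
11·1 = 11 ≡ 11 (mod 97)
53 ≠ 11; the check fails.

no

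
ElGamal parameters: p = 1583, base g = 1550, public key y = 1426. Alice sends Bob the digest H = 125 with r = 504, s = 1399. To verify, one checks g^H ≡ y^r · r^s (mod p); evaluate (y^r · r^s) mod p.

1426^2 = 2033476 ≡ 904
1426^4 ≡ 904^2 = 817216 ≡ 388
1426^8 ≡ 388^2 = 150544 ≡ 159
1426^16 ≡ 159^2 = 25281 ≡ 1536
1426^32 ≡ 1536^2 = 2359296 ≡ 626
1426^64 ≡ 626^2 = 391876 ≡ 875
1426^128 ≡ 875^2 = 765625 ≡ 1036
1426^256 ≡ 1036^2 = 1073296 ≡ 22
504 = 256 + 128 + 64 + 32 + 16 + 8, so 1426^504 ≡ 22·1036·875·626·1536·159 ≡ 13 (mod 1583)
504^2 = 254016 ≡ 736
504^4 ≡ 736^2 = 541696 ≡ 310
504^8 ≡ 310^2 = 96100 ≡ 1120
504^16 ≡ 1120^2 = 1254400 ≡ 664
504^32 ≡ 664^2 = 440896 ≡ 822
504^64 ≡ 822^2 = 675684 ≡ 1326
504^128 ≡ 1326^2 = 1758276 ≡ 1146
504^256 ≡ 1146^2 = 1313316 ≡ 1009
504^512 ≡ 1009^2 = 1018081 ≡ 212
504^1024 ≡ 212^2 = 44944 ≡ 620
1399 = 1024 + 256 + 64 + 32 + 16 + 4 + 2 + 1, so 504^1399 ≡ 620·1009·1326·822·664·310·736·504 ≡ 1195 (mod 1583)
y^r · r^s ≡ 13·1195 = 15535 ≡ 1288 (mod 1583)

1288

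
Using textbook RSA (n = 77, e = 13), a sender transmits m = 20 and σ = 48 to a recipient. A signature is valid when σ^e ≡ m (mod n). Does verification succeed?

passes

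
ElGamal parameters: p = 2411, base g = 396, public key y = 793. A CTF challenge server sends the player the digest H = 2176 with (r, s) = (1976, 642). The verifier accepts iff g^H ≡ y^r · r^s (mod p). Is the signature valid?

Left side g^H mod p:
Squares mod 2411: 396^1≡396, 396^2≡101, 396^4≡557, 396^8≡1641, 396^16≡2205, 396^32≡1449, 396^64≡2031, 396^128≡2151, 396^256≡92, 396^512≡1231, 396^1024≡1253, 396^2048≡448
2176 = 2048 + 128, so 396^2176 ≡ 448·2151 ≡ 1659 (mod 2411)
Right side y^r · r^s mod p:
Squares mod 2411: 793^1≡793, 793^2≡1989, 793^4≡2081, 793^8≡405, 793^16≡77, 793^32≡1107, 793^64≡661, 793^128≡530, 793^256≡1224, 793^512≡945, 793^1024≡955
1976 = 1024 + 512 + 256 + 128 + 32 + 16 + 8, so 793^1976 ≡ 955·945·1224·530·1107·77·405 ≡ 1931 (mod 2411)
Squares mod 2411: 1976^1≡1976, 1976^2≡1167, 1976^4≡2085, 1976^8≡192, 1976^16≡699, 1976^32≡1579, 1976^64≡267, 1976^128≡1370, 1976^256≡1142, 1976^512≡2224
642 = 512 + 128 + 2, so 1976^642 ≡ 2224·1370·1167 ≡ 2325 (mod 2411)
1931·2325 = 4489575 ≡ 293 (mod 2411)
1659 ≠ 293, so verification fails.

invalid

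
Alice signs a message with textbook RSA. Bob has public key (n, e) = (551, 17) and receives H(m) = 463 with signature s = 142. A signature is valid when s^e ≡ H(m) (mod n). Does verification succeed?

s^2 ≡ 142^2 = 20164 ≡ 328
s^4 ≡ 328^2 = 107584 ≡ 139
s^8 ≡ 139^2 = 19321 ≡ 36
s^16 ≡ 36^2 = 1296 ≡ 194
17 = 16 + 1, so s^17 ≡ 194·142 ≡ 549 (mod 551)
549 ≠ 463, so verification fails.

fails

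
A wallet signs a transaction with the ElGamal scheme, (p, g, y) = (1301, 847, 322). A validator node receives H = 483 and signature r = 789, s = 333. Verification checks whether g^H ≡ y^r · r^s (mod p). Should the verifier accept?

accept

Left side g^H mod p:
Squares mod 1301: 847^1≡847, 847^2≡558, 847^4≡425, 847^8≡1087, 847^16≡261, 847^32≡469, 847^64≡92, 847^128≡658, 847^256≡1032
483 = 256 + 128 + 64 + 32 + 2 + 1, so 847^483 ≡ 1032·658·92·469·558·847 ≡ 990 (mod 1301)
Right side y^r · r^s mod p:
Squares mod 1301: 322^1≡322, 322^2≡905, 322^4≡696, 322^8≡444, 322^16≡685, 322^32≡865, 322^64≡150, 322^128≡383, 322^256≡977, 322^512≡896
789 = 512 + 256 + 16 + 4 + 1, so 322^789 ≡ 896·977·685·696·322 ≡ 102 (mod 1301)
Squares mod 1301: 789^1≡789, 789^2≡643, 789^4≡1032, 789^8≡806, 789^16≡437, 789^32≡1023, 789^64≡525, 789^128≡1114, 789^256≡1143
333 = 256 + 64 + 8 + 4 + 1, so 789^333 ≡ 1143·525·806·1032·789 ≡ 775 (mod 1301)
102·775 = 79050 ≡ 990 (mod 1301)
990 ≡ 990 (mod 1301), so the signature is genuine.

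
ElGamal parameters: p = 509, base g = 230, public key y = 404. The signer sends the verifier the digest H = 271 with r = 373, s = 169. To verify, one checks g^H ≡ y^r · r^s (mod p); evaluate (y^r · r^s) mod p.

Squares mod 509: 404^1≡404, 404^2≡336, 404^4≡407, 404^8≡224, 404^16≡294, 404^32≡415, 404^64≡183, 404^128≡404, 404^256≡336
373 = 256 + 64 + 32 + 16 + 4 + 1, so 404^373 ≡ 336·183·415·294·407·404 ≡ 25 (mod 509)
Squares mod 509: 373^1≡373, 373^2≡172, 373^4≡62, 373^8≡281, 373^16≡66, 373^32≡284, 373^64≡234, 373^128≡293
169 = 128 + 32 + 8 + 1, so 373^169 ≡ 293·284·281·373 ≡ 135 (mod 509)
y^r · r^s ≡ 25·135 = 3375 ≡ 321 (mod 509)

321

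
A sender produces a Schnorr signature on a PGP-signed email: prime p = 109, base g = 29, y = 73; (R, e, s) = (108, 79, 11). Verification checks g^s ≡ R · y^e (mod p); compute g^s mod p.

100

29^2 = 841 ≡ 78
29^4 ≡ 78^2 = 6084 ≡ 89
29^8 ≡ 89^2 = 7921 ≡ 73
11 = 8 + 2 + 1, so 29^11 ≡ 73·78·29 ≡ 100 (mod 109)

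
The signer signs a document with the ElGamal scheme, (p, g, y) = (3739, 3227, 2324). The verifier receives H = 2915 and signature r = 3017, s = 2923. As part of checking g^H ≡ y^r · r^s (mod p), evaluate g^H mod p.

2037

3227^2915 mod 3739 = 2037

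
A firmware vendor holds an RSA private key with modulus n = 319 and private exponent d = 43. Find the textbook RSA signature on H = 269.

H^2 ≡ 269^2 = 72361 ≡ 267
H^4 ≡ 267^2 = 71289 ≡ 152
H^8 ≡ 152^2 = 23104 ≡ 136
H^16 ≡ 136^2 = 18496 ≡ 313
H^32 ≡ 313^2 = 97969 ≡ 36
43 = 32 + 8 + 2 + 1, so H^43 ≡ 36·136·267·269 ≡ 224 (mod 319)

224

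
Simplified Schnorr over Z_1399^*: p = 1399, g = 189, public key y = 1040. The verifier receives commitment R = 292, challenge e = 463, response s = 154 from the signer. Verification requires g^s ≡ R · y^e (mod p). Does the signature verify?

g^s mod p:
189^2 = 35721 ≡ 746
189^4 ≡ 746^2 = 556516 ≡ 1113
189^8 ≡ 1113^2 = 1238769 ≡ 654
189^16 ≡ 654^2 = 427716 ≡ 1021
189^32 ≡ 1021^2 = 1042441 ≡ 186
189^64 ≡ 186^2 = 34596 ≡ 1020
189^128 ≡ 1020^2 = 1040400 ≡ 943
154 = 128 + 16 + 8 + 2, so 189^154 ≡ 943·1021·654·746 ≡ 926 (mod 1399)
R · y^e mod p:
1040^2 = 1081600 ≡ 173
1040^4 ≡ 173^2 = 29929 ≡ 550
1040^8 ≡ 550^2 = 302500 ≡ 316
1040^16 ≡ 316^2 = 99856 ≡ 527
1040^32 ≡ 527^2 = 277729 ≡ 727
1040^64 ≡ 727^2 = 528529 ≡ 1106
1040^128 ≡ 1106^2 = 1223236 ≡ 510
1040^256 ≡ 510^2 = 260100 ≡ 1285
463 = 256 + 128 + 64 + 8 + 4 + 2 + 1, so 1040^463 ≡ 1285·510·1106·316·550·173·1040 ≡ 1119 (mod 1399)
292·1119 = 326748 ≡ 781 (mod 1399)
926 ≠ 781; the check fails.

does not verify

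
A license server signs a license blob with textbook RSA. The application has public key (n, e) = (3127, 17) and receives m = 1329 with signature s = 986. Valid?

no

Squares mod 3127: s^1≡986, s^2≡2826, s^4≡3045, s^8≡470, s^16≡2010
17 = 16 + 1, so s^17 ≡ 2010·986 ≡ 2469 (mod 3127)
The recovered value 2469 does not match the digest 1329.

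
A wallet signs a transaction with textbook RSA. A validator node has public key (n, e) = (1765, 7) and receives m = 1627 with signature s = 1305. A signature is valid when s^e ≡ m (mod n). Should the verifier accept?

s^7 mod 1765 = 1475
s^7 mod 1765 = 1475, but m = 1627.

reject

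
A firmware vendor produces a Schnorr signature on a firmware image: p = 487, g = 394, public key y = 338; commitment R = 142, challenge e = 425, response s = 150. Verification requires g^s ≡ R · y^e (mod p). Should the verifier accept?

g^s mod p:
394^150 mod 487 = 408
R · y^e mod p:
338^425 mod 487 = 78
142·78 = 11076 ≡ 362 (mod 487)
408 ≠ 362; the check fails.

reject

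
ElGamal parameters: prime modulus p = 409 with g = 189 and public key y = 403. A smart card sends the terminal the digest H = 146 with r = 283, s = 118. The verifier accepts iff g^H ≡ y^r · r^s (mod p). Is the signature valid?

Left side g^H mod p:
189^2 = 35721 ≡ 138
189^4 ≡ 138^2 = 19044 ≡ 230
189^8 ≡ 230^2 = 52900 ≡ 139
189^16 ≡ 139^2 = 19321 ≡ 98
189^32 ≡ 98^2 = 9604 ≡ 197
189^64 ≡ 197^2 = 38809 ≡ 363
189^128 ≡ 363^2 = 131769 ≡ 71
146 = 128 + 16 + 2, so 189^146 ≡ 71·98·138 ≡ 281 (mod 409)
Right side y^r · r^s mod p:
403^2 = 162409 ≡ 36
403^4 ≡ 36^2 = 1296 ≡ 69
403^8 ≡ 69^2 = 4761 ≡ 262
403^16 ≡ 262^2 = 68644 ≡ 341
403^32 ≡ 341^2 = 116281 ≡ 125
403^64 ≡ 125^2 = 15625 ≡ 83
403^128 ≡ 83^2 = 6889 ≡ 345
403^256 ≡ 345^2 = 119025 ≡ 6
283 = 256 + 16 + 8 + 2 + 1, so 403^283 ≡ 6·341·262·36·403 ≡ 259 (mod 409)
283^2 = 80089 ≡ 334
283^4 ≡ 334^2 = 111556 ≡ 308
283^8 ≡ 308^2 = 94864 ≡ 385
283^16 ≡ 385^2 = 148225 ≡ 167
283^32 ≡ 167^2 = 27889 ≡ 77
283^64 ≡ 77^2 = 5929 ≡ 203
118 = 64 + 32 + 16 + 4 + 2, so 283^118 ≡ 203·77·167·308·334 ≡ 159 (mod 409)
259·159 = 41181 ≡ 281 (mod 409)
281 ≡ 281 (mod 409), so the signature is genuine.

valid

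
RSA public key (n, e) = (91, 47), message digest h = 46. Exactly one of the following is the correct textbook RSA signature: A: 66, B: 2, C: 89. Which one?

Candidate A: Squares mod 91: 66^1≡66, 66^2≡79, 66^4≡53, 66^8≡79, 66^16≡53, 66^32≡79; 47 = 32 + 8 + 4 + 2 + 1, so 66^47 ≡ 79·79·53·79·66 ≡ 40 (mod 91)
Candidate B: Squares mod 91: 2^1≡2, 2^2≡4, 2^4≡16, 2^8≡74, 2^16≡16, 2^32≡74; 47 = 32 + 8 + 4 + 2 + 1, so 2^47 ≡ 74·74·16·4·2 ≡ 46 (mod 91)
  → matches h = 46
Candidate C: Squares mod 91: 89^1≡89, 89^2≡4, 89^4≡16, 89^8≡74, 89^16≡16, 89^32≡74; 47 = 32 + 8 + 4 + 2 + 1, so 89^47 ≡ 74·74·16·4·89 ≡ 45 (mod 91)

B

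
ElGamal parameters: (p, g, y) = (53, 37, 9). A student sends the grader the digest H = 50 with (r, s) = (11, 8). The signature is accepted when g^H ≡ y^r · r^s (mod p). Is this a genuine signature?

forged

Left side g^H mod p:
37^50 mod 53 = 47
Right side y^r · r^s mod p:
9^11 mod 53 = 17
11^8 mod 53 = 10
17·10 = 170 ≡ 11 (mod 53)
47 ≠ 11, so verification fails.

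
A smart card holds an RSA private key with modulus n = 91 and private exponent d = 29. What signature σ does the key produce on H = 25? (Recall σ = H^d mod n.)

H^2 ≡ 25^2 = 625 ≡ 79
H^4 ≡ 79^2 = 6241 ≡ 53
H^8 ≡ 53^2 = 2809 ≡ 79
H^16 ≡ 79^2 = 6241 ≡ 53
29 = 16 + 8 + 4 + 1, so H^29 ≡ 53·79·53·25 ≡ 51 (mod 91)

51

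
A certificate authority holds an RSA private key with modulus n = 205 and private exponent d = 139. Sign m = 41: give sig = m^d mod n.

41

Squares mod 205: m^1≡41, m^2≡41, m^4≡41, m^8≡41, m^16≡41, m^32≡41, m^64≡41, m^128≡41
139 = 128 + 8 + 2 + 1, so m^139 ≡ 41·41·41·41 ≡ 41 (mod 205)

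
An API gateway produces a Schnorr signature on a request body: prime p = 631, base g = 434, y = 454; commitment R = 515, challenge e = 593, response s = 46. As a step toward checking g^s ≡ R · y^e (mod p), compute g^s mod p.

434^2 = 188356 ≡ 318
434^4 ≡ 318^2 = 101124 ≡ 164
434^8 ≡ 164^2 = 26896 ≡ 394
434^16 ≡ 394^2 = 155236 ≡ 10
434^32 ≡ 10^2 = 100
46 = 32 + 8 + 4 + 2, so 434^46 ≡ 100·394·164·318 ≡ 400 (mod 631)

400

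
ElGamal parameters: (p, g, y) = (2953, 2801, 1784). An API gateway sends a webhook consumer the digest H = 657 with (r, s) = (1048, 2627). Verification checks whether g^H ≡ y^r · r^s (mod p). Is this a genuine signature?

Left side g^H mod p:
Squares mod 2953: 2801^1≡2801, 2801^2≡2433, 2801^4≡1677, 2801^8≡1073, 2801^16≡2612, 2801^32≡1114, 2801^64≡736, 2801^128≡1297, 2801^256≡1952, 2801^512≡934
657 = 512 + 128 + 16 + 1, so 2801^657 ≡ 934·1297·2612·2801 ≡ 2804 (mod 2953)
Right side y^r · r^s mod p:
Squares mod 2953: 1784^1≡1784, 1784^2≡2275, 1784^4≡1969, 1784^8≡2625, 1784^16≡1276, 1784^32≡1073, 1784^64≡2612, 1784^128≡1114, 1784^256≡736, 1784^512≡1297, 1784^1024≡1952
1048 = 1024 + 16 + 8, so 1784^1048 ≡ 1952·1276·2625 ≡ 1465 (mod 2953)
Squares mod 2953: 1048^1≡1048, 1048^2≡2741, 1048^4≡649, 1048^8≡1875, 1048^16≡1555, 1048^32≡2471, 1048^64≡1990, 1048^128≡127, 1048^256≡1364, 1048^512≡106, 1048^1024≡2377, 1048^2048≡1040
2627 = 2048 + 512 + 64 + 2 + 1, so 1048^2627 ≡ 1040·106·1990·2741·1048 ≡ 2324 (mod 2953)
1465·2324 = 3404660 ≡ 2804 (mod 2953)
2804 ≡ 2804 (mod 2953), so the signature is genuine.

genuine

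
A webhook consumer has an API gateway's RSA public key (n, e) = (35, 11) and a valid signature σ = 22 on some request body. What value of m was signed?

Squares mod 35: σ^1≡22, σ^2≡29, σ^4≡1, σ^8≡1
11 = 8 + 2 + 1, so σ^11 ≡ 1·29·22 ≡ 8 (mod 35)

8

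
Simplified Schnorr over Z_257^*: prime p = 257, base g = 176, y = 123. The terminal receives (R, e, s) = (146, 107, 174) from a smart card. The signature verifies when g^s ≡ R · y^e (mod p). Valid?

yes

g^s mod p:
176^174 mod 257 = 242
R · y^e mod p:
123^107 mod 257 = 146
146·146 = 21316 ≡ 242 (mod 257)
242 ≡ 242 (mod 257); signature holds.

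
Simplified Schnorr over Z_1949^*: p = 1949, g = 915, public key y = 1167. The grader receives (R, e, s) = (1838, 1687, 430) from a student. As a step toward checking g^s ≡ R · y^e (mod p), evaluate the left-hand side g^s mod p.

Squares mod 1949: 915^1≡915, 915^2≡1104, 915^4≡691, 915^8≡1925, 915^16≡576, 915^32≡446, 915^64≡118, 915^128≡281, 915^256≡1001
430 = 256 + 128 + 32 + 8 + 4 + 2, so 915^430 ≡ 1001·281·446·1925·691·1104 ≡ 1463 (mod 1949)

1463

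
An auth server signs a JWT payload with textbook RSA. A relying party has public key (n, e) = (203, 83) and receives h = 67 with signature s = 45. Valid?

no

Squares mod 203: s^1≡45, s^2≡198, s^4≡25, s^8≡16, s^16≡53, s^32≡170, s^64≡74
83 = 64 + 16 + 2 + 1, so s^83 ≡ 74·53·198·45 ≡ 194 (mod 203)
s^83 mod 203 = 194, but h = 67.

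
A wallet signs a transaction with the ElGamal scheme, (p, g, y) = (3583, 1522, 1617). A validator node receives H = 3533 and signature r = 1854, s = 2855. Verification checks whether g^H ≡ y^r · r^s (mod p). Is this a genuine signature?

genuine

Left side g^H mod p:
Squares mod 3583: 1522^1≡1522, 1522^2≡1866, 1522^4≡2863, 1522^8≡2448, 1522^16≡1928, 1522^32≡1613, 1522^64≡511, 1522^128≡3145, 1522^256≡1945, 1522^512≡2960, 1522^1024≡1165, 1522^2048≡2851
3533 = 2048 + 1024 + 256 + 128 + 64 + 8 + 4 + 1, so 1522^3533 ≡ 2851·1165·1945·3145·511·2448·2863·1522 ≡ 3095 (mod 3583)
Right side y^r · r^s mod p:
Squares mod 3583: 1617^1≡1617, 1617^2≡2682, 1617^4≡2043, 1617^8≡3237, 1617^16≡1477, 1617^32≡3065, 1617^64≡3182, 1617^128≡3149, 1617^256≡2040, 1617^512≡1737, 1617^1024≡283
1854 = 1024 + 512 + 256 + 32 + 16 + 8 + 4 + 2, so 1617^1854 ≡ 283·1737·2040·3065·1477·3237·2043·2682 ≡ 1897 (mod 3583)
Squares mod 3583: 1854^1≡1854, 1854^2≡1219, 1854^4≡2599, 1854^8≡846, 1854^16≡2699, 1854^32≡362, 1854^64≡2056, 1854^128≡2779, 1854^256≡1476, 1854^512≡112, 1854^1024≡1795, 1854^2048≡908
2855 = 2048 + 512 + 256 + 32 + 4 + 2 + 1, so 1854^2855 ≡ 908·112·1476·362·2599·1219·1854 ≡ 3018 (mod 3583)
1897·3018 = 5725146 ≡ 3095 (mod 3583)
3095 ≡ 3095 (mod 3583), so the signature is genuine.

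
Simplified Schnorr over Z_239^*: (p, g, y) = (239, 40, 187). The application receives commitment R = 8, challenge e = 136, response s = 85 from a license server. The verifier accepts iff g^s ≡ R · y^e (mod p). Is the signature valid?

g^s mod p:
40^2 = 1600 ≡ 166
40^4 ≡ 166^2 = 27556 ≡ 71
40^8 ≡ 71^2 = 5041 ≡ 22
40^16 ≡ 22^2 = 484 ≡ 6
40^32 ≡ 6^2 = 36
40^64 ≡ 36^2 = 1296 ≡ 101
85 = 64 + 16 + 4 + 1, so 40^85 ≡ 101·6·71·40 ≡ 1 (mod 239)
R · y^e mod p:
187^2 = 34969 ≡ 75
187^4 ≡ 75^2 = 5625 ≡ 128
187^8 ≡ 128^2 = 16384 ≡ 132
187^16 ≡ 132^2 = 17424 ≡ 216
187^32 ≡ 216^2 = 46656 ≡ 51
187^64 ≡ 51^2 = 2601 ≡ 211
187^128 ≡ 211^2 = 44521 ≡ 67
136 = 128 + 8, so 187^136 ≡ 67·132 ≡ 1 (mod 239)
8·1 = 8 ≡ 8 (mod 239)
1 ≠ 8; the check fails.

invalid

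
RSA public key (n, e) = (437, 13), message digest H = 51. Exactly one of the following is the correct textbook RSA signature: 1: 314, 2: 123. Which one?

1

Candidate 1: 314^2 = 98596 ≡ 271; 314^4 ≡ 271^2 = 73441 ≡ 25; 314^8 ≡ 25^2 = 625 ≡ 188; 13 = 8 + 4 + 1, so 314^13 ≡ 188·25·314 ≡ 51 (mod 437)
  → matches H = 51
Candidate 2: 123^2 = 15129 ≡ 271; 123^4 ≡ 271^2 = 73441 ≡ 25; 123^8 ≡ 25^2 = 625 ≡ 188; 13 = 8 + 4 + 1, so 123^13 ≡ 188·25·123 ≡ 386 (mod 437)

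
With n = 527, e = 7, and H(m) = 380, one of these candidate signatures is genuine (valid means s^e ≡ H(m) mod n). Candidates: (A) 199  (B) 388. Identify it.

Candidate A: Squares mod 527: 199^1≡199, 199^2≡76, 199^4≡506; 7 = 4 + 2 + 1, so 199^7 ≡ 506·76·199 ≡ 177 (mod 527)
Candidate B: Squares mod 527: 388^1≡388, 388^2≡349, 388^4≡64; 7 = 4 + 2 + 1, so 388^7 ≡ 64·349·388 ≡ 380 (mod 527)
  → matches H(m) = 380

B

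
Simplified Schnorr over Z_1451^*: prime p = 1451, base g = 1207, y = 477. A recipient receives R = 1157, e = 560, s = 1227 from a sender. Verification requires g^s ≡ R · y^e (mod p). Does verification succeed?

fails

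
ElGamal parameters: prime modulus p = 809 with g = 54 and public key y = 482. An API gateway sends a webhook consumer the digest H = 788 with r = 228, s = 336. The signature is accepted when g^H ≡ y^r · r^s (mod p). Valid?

Left side g^H mod p:
Squares mod 809: 54^1≡54, 54^2≡489, 54^4≡466, 54^8≡344, 54^16≡222, 54^32≡744, 54^64≡180, 54^128≡40, 54^256≡791, 54^512≡324
788 = 512 + 256 + 16 + 4, so 54^788 ≡ 324·791·222·466 ≡ 720 (mod 809)
Right side y^r · r^s mod p:
Squares mod 809: 482^1≡482, 482^2≡141, 482^4≡465, 482^8≡222, 482^16≡744, 482^32≡180, 482^64≡40, 482^128≡791
228 = 128 + 64 + 32 + 4, so 482^228 ≡ 791·40·180·465 ≡ 28 (mod 809)
Squares mod 809: 228^1≡228, 228^2≡208, 228^4≡387, 228^8≡104, 228^16≡299, 228^32≡411, 228^64≡649, 228^128≡521, 228^256≡426
336 = 256 + 64 + 16, so 228^336 ≡ 426·649·299 ≡ 488 (mod 809)
28·488 = 13664 ≡ 720 (mod 809)
720 ≡ 720 (mod 809), so the signature is genuine.

yes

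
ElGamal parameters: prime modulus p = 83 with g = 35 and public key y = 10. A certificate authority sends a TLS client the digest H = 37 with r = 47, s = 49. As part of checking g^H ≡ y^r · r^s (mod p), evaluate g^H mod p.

72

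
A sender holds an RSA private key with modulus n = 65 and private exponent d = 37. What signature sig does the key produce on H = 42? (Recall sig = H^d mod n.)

H^2 ≡ 42^2 = 1764 ≡ 9
H^4 ≡ 9^2 = 81 ≡ 16
H^8 ≡ 16^2 = 256 ≡ 61
H^16 ≡ 61^2 = 3721 ≡ 16
H^32 ≡ 16^2 = 256 ≡ 61
37 = 32 + 4 + 1, so H^37 ≡ 61·16·42 ≡ 42 (mod 65)

42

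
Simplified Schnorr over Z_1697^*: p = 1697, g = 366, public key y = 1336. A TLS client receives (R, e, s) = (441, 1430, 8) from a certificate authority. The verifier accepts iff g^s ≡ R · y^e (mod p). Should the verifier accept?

g^s mod p:
366^2 = 133956 ≡ 1590
366^4 ≡ 1590^2 = 2528100 ≡ 1267
366^8 ≡ 1267^2 = 1605289 ≡ 1624
R · y^e mod p:
1336^2 = 1784896 ≡ 1349
1336^4 ≡ 1349^2 = 1819801 ≡ 617
1336^8 ≡ 617^2 = 380689 ≡ 561
1336^16 ≡ 561^2 = 314721 ≡ 776
1336^32 ≡ 776^2 = 602176 ≡ 1438
1336^64 ≡ 1438^2 = 2067844 ≡ 898
1336^128 ≡ 898^2 = 806404 ≡ 329
1336^256 ≡ 329^2 = 108241 ≡ 1330
1336^512 ≡ 1330^2 = 1768900 ≡ 626
1336^1024 ≡ 626^2 = 391876 ≡ 1566
1430 = 1024 + 256 + 128 + 16 + 4 + 2, so 1336^1430 ≡ 1566·1330·329·776·617·1349 ≡ 1147 (mod 1697)
441·1147 = 505827 ≡ 121 (mod 1697)
1624 ≠ 121; the check fails.

reject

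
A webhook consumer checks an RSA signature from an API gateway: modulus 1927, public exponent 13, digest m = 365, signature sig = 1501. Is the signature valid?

sig^2 ≡ 1501^2 = 2253001 ≡ 338
sig^4 ≡ 338^2 = 114244 ≡ 551
sig^8 ≡ 551^2 = 303601 ≡ 1062
13 = 8 + 4 + 1, so sig^13 ≡ 1062·551·1501 ≡ 1562 (mod 1927)
The recovered value 1562 does not match the digest 365.

invalid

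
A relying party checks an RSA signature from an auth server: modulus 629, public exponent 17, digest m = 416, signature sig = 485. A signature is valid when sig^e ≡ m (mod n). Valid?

sig^17 mod 629 = 213
The recovered value 213 does not match the digest 416.

no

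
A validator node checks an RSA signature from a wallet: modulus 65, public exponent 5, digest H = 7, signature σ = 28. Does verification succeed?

σ^2 ≡ 28^2 = 784 ≡ 4
σ^4 ≡ 4^2 = 16
5 = 4 + 1, so σ^5 ≡ 16·28 ≡ 58 (mod 65)
58 ≠ 7, so verification fails.

fails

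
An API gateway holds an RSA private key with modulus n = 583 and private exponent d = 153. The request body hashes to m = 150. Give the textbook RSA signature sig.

420

Squares mod 583: m^1≡150, m^2≡346, m^4≡201, m^8≡174, m^16≡543, m^32≡434, m^64≡47, m^128≡460
153 = 128 + 16 + 8 + 1, so m^153 ≡ 460·543·174·150 ≡ 420 (mod 583)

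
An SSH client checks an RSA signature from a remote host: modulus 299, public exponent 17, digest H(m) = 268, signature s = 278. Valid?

no

s^17 mod 299 = 18
The recovered value 18 does not match the digest 268.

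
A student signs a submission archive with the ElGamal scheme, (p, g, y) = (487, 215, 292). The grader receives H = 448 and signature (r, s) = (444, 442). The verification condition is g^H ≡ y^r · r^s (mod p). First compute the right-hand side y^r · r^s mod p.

251

292^2 = 85264 ≡ 39
292^4 ≡ 39^2 = 1521 ≡ 60
292^8 ≡ 60^2 = 3600 ≡ 191
292^16 ≡ 191^2 = 36481 ≡ 443
292^32 ≡ 443^2 = 196249 ≡ 475
292^64 ≡ 475^2 = 225625 ≡ 144
292^128 ≡ 144^2 = 20736 ≡ 282
292^256 ≡ 282^2 = 79524 ≡ 143
444 = 256 + 128 + 32 + 16 + 8 + 4, so 292^444 ≡ 143·282·475·443·191·60 ≡ 259 (mod 487)
444^2 = 197136 ≡ 388
444^4 ≡ 388^2 = 150544 ≡ 61
444^8 ≡ 61^2 = 3721 ≡ 312
444^16 ≡ 312^2 = 97344 ≡ 431
444^32 ≡ 431^2 = 185761 ≡ 214
444^64 ≡ 214^2 = 45796 ≡ 18
444^128 ≡ 18^2 = 324
444^256 ≡ 324^2 = 104976 ≡ 271
442 = 256 + 128 + 32 + 16 + 8 + 2, so 444^442 ≡ 271·324·214·431·312·388 ≡ 189 (mod 487)
y^r · r^s ≡ 259·189 = 48951 ≡ 251 (mod 487)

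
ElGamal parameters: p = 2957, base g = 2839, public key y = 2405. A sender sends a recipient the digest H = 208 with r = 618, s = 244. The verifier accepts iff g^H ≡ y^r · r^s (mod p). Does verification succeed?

Left side g^H mod p:
2839^208 mod 2957 = 875
Right side y^r · r^s mod p:
2405^618 mod 2957 = 196
618^244 mod 2957 = 2011
196·2011 = 394156 ≡ 875 (mod 2957)
875 ≡ 875 (mod 2957), so the signature is genuine.

passes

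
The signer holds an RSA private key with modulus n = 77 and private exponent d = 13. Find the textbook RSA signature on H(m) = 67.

67

(H(m))^2 ≡ 67^2 = 4489 ≡ 23
(H(m))^4 ≡ 23^2 = 529 ≡ 67
(H(m))^8 ≡ 67^2 = 4489 ≡ 23
13 = 8 + 4 + 1, so (H(m))^13 ≡ 23·67·67 ≡ 67 (mod 77)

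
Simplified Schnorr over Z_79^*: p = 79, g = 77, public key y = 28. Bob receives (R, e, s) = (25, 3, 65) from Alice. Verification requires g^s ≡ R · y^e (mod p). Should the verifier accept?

reject

g^s mod p:
77^65 mod 79 = 56
R · y^e mod p:
28^3 mod 79 = 69
25·69 = 1725 ≡ 66 (mod 79)
56 ≠ 66; the check fails.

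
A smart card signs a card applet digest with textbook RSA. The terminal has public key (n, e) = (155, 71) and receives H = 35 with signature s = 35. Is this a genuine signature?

genuine

s^2 ≡ 35^2 = 1225 ≡ 140
s^4 ≡ 140^2 = 19600 ≡ 70
s^8 ≡ 70^2 = 4900 ≡ 95
s^16 ≡ 95^2 = 9025 ≡ 35
s^32 ≡ 35^2 = 1225 ≡ 140
s^64 ≡ 140^2 = 19600 ≡ 70
71 = 64 + 4 + 2 + 1, so s^71 ≡ 70·70·140·35 ≡ 35 (mod 155)
35 = H, so the signature checks out.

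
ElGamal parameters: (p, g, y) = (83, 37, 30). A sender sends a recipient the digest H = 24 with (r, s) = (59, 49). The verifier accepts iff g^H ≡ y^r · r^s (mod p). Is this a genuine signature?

Left side g^H mod p:
37^24 mod 83 = 63
Right side y^r · r^s mod p:
30^59 mod 83 = 26
59^49 mod 83 = 44
26·44 = 1144 ≡ 65 (mod 83)
63 ≠ 65, so verification fails.

forged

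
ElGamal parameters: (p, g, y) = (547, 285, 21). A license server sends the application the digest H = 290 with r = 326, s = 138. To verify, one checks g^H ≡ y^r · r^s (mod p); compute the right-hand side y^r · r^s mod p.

166

21^2 = 441
21^4 ≡ 441^2 = 194481 ≡ 296
21^8 ≡ 296^2 = 87616 ≡ 96
21^16 ≡ 96^2 = 9216 ≡ 464
21^32 ≡ 464^2 = 215296 ≡ 325
21^64 ≡ 325^2 = 105625 ≡ 54
21^128 ≡ 54^2 = 2916 ≡ 181
21^256 ≡ 181^2 = 32761 ≡ 488
326 = 256 + 64 + 4 + 2, so 21^326 ≡ 488·54·296·441 ≡ 233 (mod 547)
326^2 = 106276 ≡ 158
326^4 ≡ 158^2 = 24964 ≡ 349
326^8 ≡ 349^2 = 121801 ≡ 367
326^16 ≡ 367^2 = 134689 ≡ 127
326^32 ≡ 127^2 = 16129 ≡ 266
326^64 ≡ 266^2 = 70756 ≡ 193
326^128 ≡ 193^2 = 37249 ≡ 53
138 = 128 + 8 + 2, so 326^138 ≡ 53·367·158 ≡ 212 (mod 547)
y^r · r^s ≡ 233·212 = 49396 ≡ 166 (mod 547)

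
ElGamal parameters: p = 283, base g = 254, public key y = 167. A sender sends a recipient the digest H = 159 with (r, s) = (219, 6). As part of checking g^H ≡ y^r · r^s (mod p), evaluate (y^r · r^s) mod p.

167

Squares mod 283: 167^1≡167, 167^2≡155, 167^4≡253, 167^8≡51, 167^16≡54, 167^32≡86, 167^64≡38, 167^128≡29
219 = 128 + 64 + 16 + 8 + 2 + 1, so 167^219 ≡ 29·38·54·51·155·167 ≡ 131 (mod 283)
Squares mod 283: 219^1≡219, 219^2≡134, 219^4≡127
6 = 4 + 2, so 219^6 ≡ 127·134 ≡ 38 (mod 283)
y^r · r^s ≡ 131·38 = 4978 ≡ 167 (mod 283)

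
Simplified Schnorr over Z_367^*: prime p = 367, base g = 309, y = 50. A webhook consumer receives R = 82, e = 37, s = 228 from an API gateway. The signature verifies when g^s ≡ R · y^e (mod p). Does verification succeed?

g^s mod p:
309^2 = 95481 ≡ 61
309^4 ≡ 61^2 = 3721 ≡ 51
309^8 ≡ 51^2 = 2601 ≡ 32
309^16 ≡ 32^2 = 1024 ≡ 290
309^32 ≡ 290^2 = 84100 ≡ 57
309^64 ≡ 57^2 = 3249 ≡ 313
309^128 ≡ 313^2 = 97969 ≡ 347
228 = 128 + 64 + 32 + 4, so 309^228 ≡ 347·313·57·51 ≡ 242 (mod 367)
R · y^e mod p:
50^2 = 2500 ≡ 298
50^4 ≡ 298^2 = 88804 ≡ 357
50^8 ≡ 357^2 = 127449 ≡ 100
50^16 ≡ 100^2 = 10000 ≡ 91
50^32 ≡ 91^2 = 8281 ≡ 207
37 = 32 + 4 + 1, so 50^37 ≡ 207·357·50 ≡ 361 (mod 367)
82·361 = 29602 ≡ 242 (mod 367)
242 ≡ 242 (mod 367); signature holds.

passes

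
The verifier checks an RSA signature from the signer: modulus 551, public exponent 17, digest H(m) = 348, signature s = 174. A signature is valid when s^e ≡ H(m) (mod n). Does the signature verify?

Squares mod 551: s^1≡174, s^2≡522, s^4≡290, s^8≡348, s^16≡435
17 = 16 + 1, so s^17 ≡ 435·174 ≡ 203 (mod 551)
s^17 mod 551 = 203, but H(m) = 348.

does not verify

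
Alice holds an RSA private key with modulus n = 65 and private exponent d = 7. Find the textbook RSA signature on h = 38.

Squares mod 65: h^1≡38, h^2≡14, h^4≡1
7 = 4 + 2 + 1, so h^7 ≡ 1·14·38 ≡ 12 (mod 65)

12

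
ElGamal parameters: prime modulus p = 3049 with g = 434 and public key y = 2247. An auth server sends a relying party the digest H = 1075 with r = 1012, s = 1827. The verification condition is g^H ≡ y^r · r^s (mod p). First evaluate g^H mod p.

Squares mod 3049: 434^1≡434, 434^2≡2367, 434^4≡1676, 434^8≡847, 434^16≡894, 434^32≡398, 434^64≡2905, 434^128≡2442, 434^256≡2569, 434^512≡1725, 434^1024≡2850
1075 = 1024 + 32 + 16 + 2 + 1, so 434^1075 ≡ 2850·398·894·2367·434 ≡ 2658 (mod 3049)

2658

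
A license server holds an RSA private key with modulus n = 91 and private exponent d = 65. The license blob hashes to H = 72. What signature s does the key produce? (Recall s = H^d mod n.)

H^2 ≡ 72^2 = 5184 ≡ 88
H^4 ≡ 88^2 = 7744 ≡ 9
H^8 ≡ 9^2 = 81
H^16 ≡ 81^2 = 6561 ≡ 9
H^32 ≡ 9^2 = 81
H^64 ≡ 81^2 = 6561 ≡ 9
65 = 64 + 1, so H^65 ≡ 9·72 ≡ 11 (mod 91)

11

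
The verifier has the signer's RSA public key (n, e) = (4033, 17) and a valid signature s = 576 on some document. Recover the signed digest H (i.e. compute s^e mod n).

104

s^2 ≡ 576^2 = 331776 ≡ 1070
s^4 ≡ 1070^2 = 1144900 ≡ 3561
s^8 ≡ 3561^2 = 12680721 ≡ 969
s^16 ≡ 969^2 = 938961 ≡ 3305
17 = 16 + 1, so s^17 ≡ 3305·576 ≡ 104 (mod 4033)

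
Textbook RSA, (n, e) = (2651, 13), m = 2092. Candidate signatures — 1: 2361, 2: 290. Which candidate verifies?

Candidate 1: Squares mod 2651: 2361^1≡2361, 2361^2≡1919, 2361^4≡322, 2361^8≡295; 13 = 8 + 4 + 1, so 2361^13 ≡ 295·322·2361 ≡ 2092 (mod 2651)
  → matches m = 2092
Candidate 2: Squares mod 2651: 290^1≡290, 290^2≡1919, 290^4≡322, 290^8≡295; 13 = 8 + 4 + 1, so 290^13 ≡ 295·322·290 ≡ 559 (mod 2651)

1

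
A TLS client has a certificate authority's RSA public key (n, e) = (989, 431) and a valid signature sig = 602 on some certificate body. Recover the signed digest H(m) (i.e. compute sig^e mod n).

430

sig^2 ≡ 602^2 = 362404 ≡ 430
sig^4 ≡ 430^2 = 184900 ≡ 946
sig^8 ≡ 946^2 = 894916 ≡ 860
sig^16 ≡ 860^2 = 739600 ≡ 817
sig^32 ≡ 817^2 = 667489 ≡ 903
sig^64 ≡ 903^2 = 815409 ≡ 473
sig^128 ≡ 473^2 = 223729 ≡ 215
sig^256 ≡ 215^2 = 46225 ≡ 731
431 = 256 + 128 + 32 + 8 + 4 + 2 + 1, so sig^431 ≡ 731·215·903·860·946·430·602 ≡ 430 (mod 989)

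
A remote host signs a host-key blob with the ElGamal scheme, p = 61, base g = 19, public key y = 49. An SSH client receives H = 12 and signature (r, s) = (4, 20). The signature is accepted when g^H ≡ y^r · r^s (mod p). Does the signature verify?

verifies

Left side g^H mod p:
19^2 = 361 ≡ 56
19^4 ≡ 56^2 = 3136 ≡ 25
19^8 ≡ 25^2 = 625 ≡ 15
12 = 8 + 4, so 19^12 ≡ 15·25 ≡ 9 (mod 61)
Right side y^r · r^s mod p:
49^2 = 2401 ≡ 22
49^4 ≡ 22^2 = 484 ≡ 57
4^2 = 16
4^4 ≡ 16^2 = 256 ≡ 12
4^8 ≡ 12^2 = 144 ≡ 22
4^16 ≡ 22^2 = 484 ≡ 57
20 = 16 + 4, so 4^20 ≡ 57·12 ≡ 13 (mod 61)
57·13 = 741 ≡ 9 (mod 61)
9 ≡ 9 (mod 61), so the signature is genuine.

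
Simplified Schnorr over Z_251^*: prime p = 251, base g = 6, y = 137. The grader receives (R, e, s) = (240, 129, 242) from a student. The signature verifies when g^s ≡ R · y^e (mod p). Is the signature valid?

g^s mod p:
6^2 = 36
6^4 ≡ 36^2 = 1296 ≡ 41
6^8 ≡ 41^2 = 1681 ≡ 175
6^16 ≡ 175^2 = 30625 ≡ 3
6^32 ≡ 3^2 = 9
6^64 ≡ 9^2 = 81
6^128 ≡ 81^2 = 6561 ≡ 35
242 = 128 + 64 + 32 + 16 + 2, so 6^242 ≡ 35·81·9·3·36 ≡ 142 (mod 251)
R · y^e mod p:
137^2 = 18769 ≡ 195
137^4 ≡ 195^2 = 38025 ≡ 124
137^8 ≡ 124^2 = 15376 ≡ 65
137^16 ≡ 65^2 = 4225 ≡ 209
137^32 ≡ 209^2 = 43681 ≡ 7
137^64 ≡ 7^2 = 49
137^128 ≡ 49^2 = 2401 ≡ 142
129 = 128 + 1, so 137^129 ≡ 142·137 ≡ 127 (mod 251)
240·127 = 30480 ≡ 109 (mod 251)
142 ≠ 109; the check fails.

invalid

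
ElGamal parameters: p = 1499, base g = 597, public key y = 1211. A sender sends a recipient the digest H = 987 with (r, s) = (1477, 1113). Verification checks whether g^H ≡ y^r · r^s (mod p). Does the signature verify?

Left side g^H mod p:
597^2 = 356409 ≡ 1146
597^4 ≡ 1146^2 = 1313316 ≡ 192
597^8 ≡ 192^2 = 36864 ≡ 888
597^16 ≡ 888^2 = 788544 ≡ 70
597^32 ≡ 70^2 = 4900 ≡ 403
597^64 ≡ 403^2 = 162409 ≡ 517
597^128 ≡ 517^2 = 267289 ≡ 467
597^256 ≡ 467^2 = 218089 ≡ 734
597^512 ≡ 734^2 = 538756 ≡ 615
987 = 512 + 256 + 128 + 64 + 16 + 8 + 2 + 1, so 597^987 ≡ 615·734·467·517·70·888·1146·597 ≡ 798 (mod 1499)
Right side y^r · r^s mod p:
1211^2 = 1466521 ≡ 499
1211^4 ≡ 499^2 = 249001 ≡ 167
1211^8 ≡ 167^2 = 27889 ≡ 907
1211^16 ≡ 907^2 = 822649 ≡ 1197
1211^32 ≡ 1197^2 = 1432809 ≡ 1264
1211^64 ≡ 1264^2 = 1597696 ≡ 1261
1211^128 ≡ 1261^2 = 1590121 ≡ 1181
1211^256 ≡ 1181^2 = 1394761 ≡ 691
1211^512 ≡ 691^2 = 477481 ≡ 799
1211^1024 ≡ 799^2 = 638401 ≡ 1326
1477 = 1024 + 256 + 128 + 64 + 4 + 1, so 1211^1477 ≡ 1326·691·1181·1261·167·1211 ≡ 1466 (mod 1499)
1477^2 = 2181529 ≡ 484
1477^4 ≡ 484^2 = 234256 ≡ 412
1477^8 ≡ 412^2 = 169744 ≡ 357
1477^16 ≡ 357^2 = 127449 ≡ 34
1477^32 ≡ 34^2 = 1156
1477^64 ≡ 1156^2 = 1336336 ≡ 727
1477^128 ≡ 727^2 = 528529 ≡ 881
1477^256 ≡ 881^2 = 776161 ≡ 1178
1477^512 ≡ 1178^2 = 1387684 ≡ 1109
1477^1024 ≡ 1109^2 = 1229881 ≡ 701
1113 = 1024 + 64 + 16 + 8 + 1, so 1477^1113 ≡ 701·727·34·357·1477 ≡ 1066 (mod 1499)
1466·1066 = 1562756 ≡ 798 (mod 1499)
798 ≡ 798 (mod 1499), so the signature is genuine.

verifies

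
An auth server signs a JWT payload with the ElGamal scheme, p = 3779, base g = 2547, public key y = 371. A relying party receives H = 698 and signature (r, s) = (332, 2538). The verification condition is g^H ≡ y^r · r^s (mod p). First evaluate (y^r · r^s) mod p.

371^332 mod 3779 = 1451
332^2538 mod 3779 = 409
y^r · r^s ≡ 1451·409 = 593459 ≡ 156 (mod 3779)

156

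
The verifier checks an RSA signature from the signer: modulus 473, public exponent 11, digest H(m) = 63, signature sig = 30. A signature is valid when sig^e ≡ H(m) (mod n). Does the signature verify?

sig^2 ≡ 30^2 = 900 ≡ 427
sig^4 ≡ 427^2 = 182329 ≡ 224
sig^8 ≡ 224^2 = 50176 ≡ 38
11 = 8 + 2 + 1, so sig^11 ≡ 38·427·30 ≡ 63 (mod 473)
63 = H(m), so the signature checks out.

verifies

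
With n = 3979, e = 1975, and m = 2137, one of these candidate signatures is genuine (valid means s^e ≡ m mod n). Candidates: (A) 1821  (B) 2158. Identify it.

Candidate A: Squares mod 3979: 1821^1≡1821, 1821^2≡1534, 1821^4≡1567, 1821^8≡446, 1821^16≡3945, 1821^32≡1156, 1821^64≡3371, 1821^128≡3596, 1821^256≡3445, 1821^512≡2647, 1821^1024≡3569; 1975 = 1024 + 512 + 256 + 128 + 32 + 16 + 4 + 2 + 1, so 1821^1975 ≡ 3569·2647·3445·3596·1156·3945·1567·1534·1821 ≡ 1842 (mod 3979)
Candidate B: Squares mod 3979: 2158^1≡2158, 2158^2≡1534, 2158^4≡1567, 2158^8≡446, 2158^16≡3945, 2158^32≡1156, 2158^64≡3371, 2158^128≡3596, 2158^256≡3445, 2158^512≡2647, 2158^1024≡3569; 1975 = 1024 + 512 + 256 + 128 + 32 + 16 + 4 + 2 + 1, so 2158^1975 ≡ 3569·2647·3445·3596·1156·3945·1567·1534·2158 ≡ 2137 (mod 3979)
  → matches m = 2137

B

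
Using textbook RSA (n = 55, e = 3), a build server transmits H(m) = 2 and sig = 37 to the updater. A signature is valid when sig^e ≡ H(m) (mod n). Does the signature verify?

sig^2 ≡ 37^2 = 1369 ≡ 49
3 = 2 + 1, so sig^3 ≡ 49·37 ≡ 53 (mod 55)
The recovered value 53 does not match the digest 2.

does not verify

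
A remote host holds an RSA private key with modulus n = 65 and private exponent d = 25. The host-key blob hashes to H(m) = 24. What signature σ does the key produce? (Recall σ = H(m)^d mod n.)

(H(m))^2 ≡ 24^2 = 576 ≡ 56
(H(m))^4 ≡ 56^2 = 3136 ≡ 16
(H(m))^8 ≡ 16^2 = 256 ≡ 61
(H(m))^16 ≡ 61^2 = 3721 ≡ 16
25 = 16 + 8 + 1, so (H(m))^25 ≡ 16·61·24 ≡ 24 (mod 65)

24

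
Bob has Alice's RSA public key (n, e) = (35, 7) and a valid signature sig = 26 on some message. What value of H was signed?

26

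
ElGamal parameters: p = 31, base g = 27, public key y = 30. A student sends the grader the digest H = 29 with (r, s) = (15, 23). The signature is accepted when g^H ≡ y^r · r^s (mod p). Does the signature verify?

Left side g^H mod p:
27^2 = 729 ≡ 16
27^4 ≡ 16^2 = 256 ≡ 8
27^8 ≡ 8^2 = 64 ≡ 2
27^16 ≡ 2^2 = 4
29 = 16 + 8 + 4 + 1, so 27^29 ≡ 4·2·8·27 ≡ 23 (mod 31)
Right side y^r · r^s mod p:
30^2 = 900 ≡ 1
30^4 ≡ 1^2 = 1
30^8 ≡ 1^2 = 1
15 = 8 + 4 + 2 + 1, so 30^15 ≡ 1·1·1·30 ≡ 30 (mod 31)
15^2 = 225 ≡ 8
15^4 ≡ 8^2 = 64 ≡ 2
15^8 ≡ 2^2 = 4
15^16 ≡ 4^2 = 16
23 = 16 + 4 + 2 + 1, so 15^23 ≡ 16·2·8·15 ≡ 27 (mod 31)
30·27 = 810 ≡ 4 (mod 31)
23 ≠ 4, so verification fails.

does not verify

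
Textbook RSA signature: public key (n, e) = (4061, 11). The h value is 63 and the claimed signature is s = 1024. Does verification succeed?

passes

Squares mod 4061: s^1≡1024, s^2≡838, s^4≡3752, s^8≡2078
11 = 8 + 2 + 1, so s^11 ≡ 2078·838·1024 ≡ 63 (mod 4061)
s^11 mod 4061 = 63 matches h.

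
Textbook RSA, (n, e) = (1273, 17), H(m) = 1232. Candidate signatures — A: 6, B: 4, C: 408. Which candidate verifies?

Candidate A: Squares mod 1273: 6^1≡6, 6^2≡36, 6^4≡23, 6^8≡529, 6^16≡1054; 17 = 16 + 1, so 6^17 ≡ 1054·6 ≡ 1232 (mod 1273)
  → matches H(m) = 1232
Candidate B: Squares mod 1273: 4^1≡4, 4^2≡16, 4^4≡256, 4^8≡613, 4^16≡234; 17 = 16 + 1, so 4^17 ≡ 234·4 ≡ 936 (mod 1273)
Candidate C: Squares mod 1273: 408^1≡408, 408^2≡974, 408^4≡291, 408^8≡663, 408^16≡384; 17 = 16 + 1, so 408^17 ≡ 384·408 ≡ 93 (mod 1273)

A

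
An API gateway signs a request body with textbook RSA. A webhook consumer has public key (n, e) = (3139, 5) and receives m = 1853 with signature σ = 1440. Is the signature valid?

valid

Squares mod 3139: σ^1≡1440, σ^2≡1860, σ^4≡422
5 = 4 + 1, so σ^5 ≡ 422·1440 ≡ 1853 (mod 3139)
Since 1853 equals the digest 1853, verification succeeds.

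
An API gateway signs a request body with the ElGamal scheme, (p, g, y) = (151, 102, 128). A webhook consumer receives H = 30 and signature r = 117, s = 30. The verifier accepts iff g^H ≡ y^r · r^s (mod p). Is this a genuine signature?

genuine

Left side g^H mod p:
102^30 mod 151 = 64
Right side y^r · r^s mod p:
128^117 mod 151 = 59
117^30 mod 151 = 19
59·19 = 1121 ≡ 64 (mod 151)
64 ≡ 64 (mod 151), so the signature is genuine.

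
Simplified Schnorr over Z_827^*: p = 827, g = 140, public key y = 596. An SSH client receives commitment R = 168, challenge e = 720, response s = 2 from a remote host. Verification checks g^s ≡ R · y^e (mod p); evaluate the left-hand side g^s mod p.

579

140^2 mod 827 = 579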